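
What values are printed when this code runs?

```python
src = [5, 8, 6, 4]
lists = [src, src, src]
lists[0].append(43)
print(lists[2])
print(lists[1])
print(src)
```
[5, 8, 6, 4, 43]
[5, 8, 6, 4, 43]
[5, 8, 6, 4, 43]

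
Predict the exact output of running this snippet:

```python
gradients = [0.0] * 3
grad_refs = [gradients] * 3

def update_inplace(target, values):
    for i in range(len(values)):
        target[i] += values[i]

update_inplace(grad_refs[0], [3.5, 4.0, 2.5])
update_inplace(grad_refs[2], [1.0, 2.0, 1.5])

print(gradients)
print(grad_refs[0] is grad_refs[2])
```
[4.5, 6.0, 4.0]
True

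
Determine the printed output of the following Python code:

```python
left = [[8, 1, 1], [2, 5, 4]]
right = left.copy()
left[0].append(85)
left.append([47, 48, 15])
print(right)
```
[[8, 1, 1, 85], [2, 5, 4]]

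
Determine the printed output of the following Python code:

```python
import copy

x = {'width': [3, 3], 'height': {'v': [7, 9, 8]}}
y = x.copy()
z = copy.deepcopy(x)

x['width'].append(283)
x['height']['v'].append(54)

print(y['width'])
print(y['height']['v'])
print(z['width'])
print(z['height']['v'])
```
[3, 3, 283]
[7, 9, 8, 54]
[3, 3]
[7, 9, 8]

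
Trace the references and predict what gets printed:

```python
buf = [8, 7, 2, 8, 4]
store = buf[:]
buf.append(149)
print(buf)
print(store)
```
[8, 7, 2, 8, 4, 149]
[8, 7, 2, 8, 4]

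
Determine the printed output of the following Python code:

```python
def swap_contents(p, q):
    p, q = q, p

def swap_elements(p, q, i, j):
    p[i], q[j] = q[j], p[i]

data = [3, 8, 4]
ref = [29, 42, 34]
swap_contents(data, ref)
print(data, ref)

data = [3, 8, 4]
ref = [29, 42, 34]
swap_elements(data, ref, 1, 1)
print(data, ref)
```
[3, 8, 4] [29, 42, 34]
[3, 42, 4] [29, 8, 34]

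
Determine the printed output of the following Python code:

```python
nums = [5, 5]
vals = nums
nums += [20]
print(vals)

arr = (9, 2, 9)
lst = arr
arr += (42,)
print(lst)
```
[5, 5, 20]
(9, 2, 9)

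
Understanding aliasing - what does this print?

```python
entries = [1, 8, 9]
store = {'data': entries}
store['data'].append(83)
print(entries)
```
[1, 8, 9, 83]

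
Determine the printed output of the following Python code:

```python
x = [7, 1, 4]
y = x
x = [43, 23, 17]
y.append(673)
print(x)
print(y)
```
[43, 23, 17]
[7, 1, 4, 673]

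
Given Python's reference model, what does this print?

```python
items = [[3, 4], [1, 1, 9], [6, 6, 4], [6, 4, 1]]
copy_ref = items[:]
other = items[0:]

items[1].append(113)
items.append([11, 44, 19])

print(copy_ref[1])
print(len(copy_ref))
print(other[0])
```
[1, 1, 9, 113]
4
[3, 4]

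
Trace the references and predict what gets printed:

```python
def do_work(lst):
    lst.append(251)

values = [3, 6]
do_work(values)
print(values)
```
[3, 6, 251]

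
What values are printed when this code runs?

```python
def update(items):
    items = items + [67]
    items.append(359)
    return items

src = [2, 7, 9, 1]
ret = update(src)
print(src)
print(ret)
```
[2, 7, 9, 1]
[2, 7, 9, 1, 67, 359]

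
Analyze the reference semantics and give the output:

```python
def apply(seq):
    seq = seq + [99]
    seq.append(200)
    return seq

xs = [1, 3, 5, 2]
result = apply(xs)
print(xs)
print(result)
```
[1, 3, 5, 2]
[1, 3, 5, 2, 99, 200]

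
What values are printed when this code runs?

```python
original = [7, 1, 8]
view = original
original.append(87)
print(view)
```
[7, 1, 8, 87]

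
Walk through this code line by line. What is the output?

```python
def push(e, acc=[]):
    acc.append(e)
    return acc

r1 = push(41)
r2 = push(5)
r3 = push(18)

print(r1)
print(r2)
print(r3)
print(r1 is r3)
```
[41, 5, 18]
[41, 5, 18]
[41, 5, 18]
True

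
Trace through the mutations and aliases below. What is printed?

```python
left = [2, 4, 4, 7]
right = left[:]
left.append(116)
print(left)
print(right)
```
[2, 4, 4, 7, 116]
[2, 4, 4, 7]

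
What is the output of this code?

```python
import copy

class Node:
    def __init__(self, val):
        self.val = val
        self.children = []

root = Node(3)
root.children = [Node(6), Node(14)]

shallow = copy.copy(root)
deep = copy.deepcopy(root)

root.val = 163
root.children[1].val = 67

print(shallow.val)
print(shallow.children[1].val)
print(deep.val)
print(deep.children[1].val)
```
3
67
3
14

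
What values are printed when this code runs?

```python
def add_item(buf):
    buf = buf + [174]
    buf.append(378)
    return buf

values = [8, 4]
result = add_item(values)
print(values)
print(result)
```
[8, 4]
[8, 4, 174, 378]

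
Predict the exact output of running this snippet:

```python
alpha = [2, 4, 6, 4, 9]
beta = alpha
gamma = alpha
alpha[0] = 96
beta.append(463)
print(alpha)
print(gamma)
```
[96, 4, 6, 4, 9, 463]
[96, 4, 6, 4, 9, 463]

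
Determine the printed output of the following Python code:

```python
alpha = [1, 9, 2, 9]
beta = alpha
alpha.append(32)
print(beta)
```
[1, 9, 2, 9, 32]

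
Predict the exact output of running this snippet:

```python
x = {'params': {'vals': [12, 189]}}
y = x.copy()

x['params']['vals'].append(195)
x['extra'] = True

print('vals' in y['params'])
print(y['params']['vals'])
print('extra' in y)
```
True
[12, 189, 195]
False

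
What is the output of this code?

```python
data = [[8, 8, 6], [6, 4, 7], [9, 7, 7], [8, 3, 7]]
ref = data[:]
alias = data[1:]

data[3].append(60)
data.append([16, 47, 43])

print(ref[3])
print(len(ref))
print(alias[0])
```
[8, 3, 7, 60]
4
[6, 4, 7]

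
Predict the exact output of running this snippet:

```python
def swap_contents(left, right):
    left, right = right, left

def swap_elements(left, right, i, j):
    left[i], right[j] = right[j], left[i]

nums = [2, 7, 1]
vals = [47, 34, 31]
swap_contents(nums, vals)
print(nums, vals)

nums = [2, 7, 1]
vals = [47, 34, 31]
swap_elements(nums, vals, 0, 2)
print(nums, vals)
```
[2, 7, 1] [47, 34, 31]
[31, 7, 1] [47, 34, 2]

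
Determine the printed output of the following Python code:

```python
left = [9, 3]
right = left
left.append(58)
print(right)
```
[9, 3, 58]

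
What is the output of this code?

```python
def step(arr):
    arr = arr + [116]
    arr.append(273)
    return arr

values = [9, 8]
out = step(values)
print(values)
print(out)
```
[9, 8]
[9, 8, 116, 273]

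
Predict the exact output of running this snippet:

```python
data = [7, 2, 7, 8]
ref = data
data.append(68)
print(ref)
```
[7, 2, 7, 8, 68]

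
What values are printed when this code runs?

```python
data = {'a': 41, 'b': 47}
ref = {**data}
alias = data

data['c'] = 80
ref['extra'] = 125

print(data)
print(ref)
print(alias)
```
{'a': 41, 'b': 47, 'c': 80}
{'a': 41, 'b': 47, 'extra': 125}
{'a': 41, 'b': 47, 'c': 80}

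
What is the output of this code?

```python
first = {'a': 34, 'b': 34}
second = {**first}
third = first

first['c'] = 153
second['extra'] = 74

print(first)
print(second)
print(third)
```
{'a': 34, 'b': 34, 'c': 153}
{'a': 34, 'b': 34, 'extra': 74}
{'a': 34, 'b': 34, 'c': 153}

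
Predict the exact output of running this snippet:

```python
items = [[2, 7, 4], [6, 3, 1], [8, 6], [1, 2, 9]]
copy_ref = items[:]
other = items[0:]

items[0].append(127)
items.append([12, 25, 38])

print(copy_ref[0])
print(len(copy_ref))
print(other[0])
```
[2, 7, 4, 127]
4
[2, 7, 4, 127]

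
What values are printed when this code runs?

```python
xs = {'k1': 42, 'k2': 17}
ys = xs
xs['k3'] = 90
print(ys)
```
{'k1': 42, 'k2': 17, 'k3': 90}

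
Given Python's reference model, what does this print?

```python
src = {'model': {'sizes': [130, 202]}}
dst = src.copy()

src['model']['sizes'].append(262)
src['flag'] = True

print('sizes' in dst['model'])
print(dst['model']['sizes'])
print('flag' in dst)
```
True
[130, 202, 262]
False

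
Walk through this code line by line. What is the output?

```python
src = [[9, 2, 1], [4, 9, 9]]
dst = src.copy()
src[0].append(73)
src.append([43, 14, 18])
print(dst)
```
[[9, 2, 1, 73], [4, 9, 9]]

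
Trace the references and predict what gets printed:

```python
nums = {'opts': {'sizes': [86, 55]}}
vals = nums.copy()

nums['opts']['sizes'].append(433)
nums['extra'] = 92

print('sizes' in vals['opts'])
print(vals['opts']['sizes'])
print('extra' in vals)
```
True
[86, 55, 433]
False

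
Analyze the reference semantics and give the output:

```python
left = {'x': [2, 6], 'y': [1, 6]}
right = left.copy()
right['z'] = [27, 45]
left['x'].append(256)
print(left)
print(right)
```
{'x': [2, 6, 256], 'y': [1, 6]}
{'x': [2, 6, 256], 'y': [1, 6], 'z': [27, 45]}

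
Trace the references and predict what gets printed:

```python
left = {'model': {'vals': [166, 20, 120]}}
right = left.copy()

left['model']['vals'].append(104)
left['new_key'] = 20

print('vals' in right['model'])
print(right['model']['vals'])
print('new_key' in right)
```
True
[166, 20, 120, 104]
False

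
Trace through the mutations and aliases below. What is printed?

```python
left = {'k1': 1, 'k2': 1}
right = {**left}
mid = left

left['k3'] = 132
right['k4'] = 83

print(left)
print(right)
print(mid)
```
{'k1': 1, 'k2': 1, 'k3': 132}
{'k1': 1, 'k2': 1, 'k4': 83}
{'k1': 1, 'k2': 1, 'k3': 132}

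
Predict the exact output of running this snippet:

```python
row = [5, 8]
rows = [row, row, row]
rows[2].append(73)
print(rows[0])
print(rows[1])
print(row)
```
[5, 8, 73]
[5, 8, 73]
[5, 8, 73]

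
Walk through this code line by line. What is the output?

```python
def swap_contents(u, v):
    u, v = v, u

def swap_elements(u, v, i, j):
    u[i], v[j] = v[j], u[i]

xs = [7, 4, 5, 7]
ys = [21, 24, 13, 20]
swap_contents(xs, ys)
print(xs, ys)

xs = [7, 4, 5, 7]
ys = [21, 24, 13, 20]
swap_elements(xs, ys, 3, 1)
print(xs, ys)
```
[7, 4, 5, 7] [21, 24, 13, 20]
[7, 4, 5, 24] [21, 7, 13, 20]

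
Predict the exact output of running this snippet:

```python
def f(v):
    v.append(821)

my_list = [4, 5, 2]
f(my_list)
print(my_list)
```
[4, 5, 2, 821]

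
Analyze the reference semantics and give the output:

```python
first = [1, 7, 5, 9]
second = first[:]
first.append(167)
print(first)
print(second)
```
[1, 7, 5, 9, 167]
[1, 7, 5, 9]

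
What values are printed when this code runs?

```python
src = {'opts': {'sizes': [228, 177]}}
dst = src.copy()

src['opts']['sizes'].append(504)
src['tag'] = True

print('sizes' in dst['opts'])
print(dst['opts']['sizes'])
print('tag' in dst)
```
True
[228, 177, 504]
False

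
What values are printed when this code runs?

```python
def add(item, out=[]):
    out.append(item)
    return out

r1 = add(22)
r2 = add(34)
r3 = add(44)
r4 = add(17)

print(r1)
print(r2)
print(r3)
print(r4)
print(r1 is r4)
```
[22, 34, 44, 17]
[22, 34, 44, 17]
[22, 34, 44, 17]
[22, 34, 44, 17]
True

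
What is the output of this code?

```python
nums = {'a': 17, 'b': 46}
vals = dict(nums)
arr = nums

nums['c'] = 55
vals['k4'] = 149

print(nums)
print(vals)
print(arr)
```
{'a': 17, 'b': 46, 'c': 55}
{'a': 17, 'b': 46, 'k4': 149}
{'a': 17, 'b': 46, 'c': 55}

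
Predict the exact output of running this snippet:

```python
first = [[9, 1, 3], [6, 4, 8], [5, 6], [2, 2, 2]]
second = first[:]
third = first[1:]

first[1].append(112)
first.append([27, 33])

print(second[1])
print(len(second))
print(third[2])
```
[6, 4, 8, 112]
4
[2, 2, 2]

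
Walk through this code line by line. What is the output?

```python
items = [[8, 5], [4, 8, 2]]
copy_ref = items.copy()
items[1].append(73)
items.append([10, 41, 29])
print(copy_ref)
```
[[8, 5], [4, 8, 2, 73]]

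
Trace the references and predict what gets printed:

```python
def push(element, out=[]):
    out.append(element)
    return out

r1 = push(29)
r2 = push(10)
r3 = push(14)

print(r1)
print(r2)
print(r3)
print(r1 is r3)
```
[29, 10, 14]
[29, 10, 14]
[29, 10, 14]
True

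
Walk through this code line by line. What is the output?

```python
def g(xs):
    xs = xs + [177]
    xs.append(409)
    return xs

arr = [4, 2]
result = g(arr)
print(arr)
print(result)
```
[4, 2]
[4, 2, 177, 409]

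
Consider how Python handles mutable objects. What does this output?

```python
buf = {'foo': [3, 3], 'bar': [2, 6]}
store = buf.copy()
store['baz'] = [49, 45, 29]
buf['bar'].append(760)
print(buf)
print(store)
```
{'foo': [3, 3], 'bar': [2, 6, 760]}
{'foo': [3, 3], 'bar': [2, 6, 760], 'baz': [49, 45, 29]}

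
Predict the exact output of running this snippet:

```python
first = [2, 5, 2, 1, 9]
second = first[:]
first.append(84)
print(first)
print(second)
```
[2, 5, 2, 1, 9, 84]
[2, 5, 2, 1, 9]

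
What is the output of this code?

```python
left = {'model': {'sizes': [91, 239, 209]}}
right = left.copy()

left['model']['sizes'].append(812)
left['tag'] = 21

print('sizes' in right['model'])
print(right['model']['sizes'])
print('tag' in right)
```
True
[91, 239, 209, 812]
False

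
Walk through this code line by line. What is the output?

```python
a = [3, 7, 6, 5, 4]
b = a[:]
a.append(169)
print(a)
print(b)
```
[3, 7, 6, 5, 4, 169]
[3, 7, 6, 5, 4]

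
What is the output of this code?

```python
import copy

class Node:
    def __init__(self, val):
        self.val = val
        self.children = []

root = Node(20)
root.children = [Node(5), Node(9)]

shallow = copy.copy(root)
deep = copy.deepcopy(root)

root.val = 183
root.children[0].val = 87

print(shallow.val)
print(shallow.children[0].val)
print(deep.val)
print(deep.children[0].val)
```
20
87
20
5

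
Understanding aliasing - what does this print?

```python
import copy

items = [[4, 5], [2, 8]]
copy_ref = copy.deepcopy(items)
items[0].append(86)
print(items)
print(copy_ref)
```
[[4, 5, 86], [2, 8]]
[[4, 5], [2, 8]]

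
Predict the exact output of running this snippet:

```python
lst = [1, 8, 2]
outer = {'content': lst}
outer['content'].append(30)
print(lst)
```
[1, 8, 2, 30]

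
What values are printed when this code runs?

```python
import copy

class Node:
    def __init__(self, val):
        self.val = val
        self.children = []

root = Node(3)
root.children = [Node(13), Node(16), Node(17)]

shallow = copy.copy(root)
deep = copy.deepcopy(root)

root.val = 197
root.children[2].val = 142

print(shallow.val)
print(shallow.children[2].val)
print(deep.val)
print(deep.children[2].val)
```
3
142
3
17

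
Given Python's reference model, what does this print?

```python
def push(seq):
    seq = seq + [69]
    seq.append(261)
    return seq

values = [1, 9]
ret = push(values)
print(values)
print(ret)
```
[1, 9]
[1, 9, 69, 261]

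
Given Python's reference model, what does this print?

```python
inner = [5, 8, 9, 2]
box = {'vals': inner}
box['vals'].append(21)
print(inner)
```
[5, 8, 9, 2, 21]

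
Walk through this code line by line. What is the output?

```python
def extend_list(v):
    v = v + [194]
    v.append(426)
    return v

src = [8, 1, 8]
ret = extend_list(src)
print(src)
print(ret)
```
[8, 1, 8]
[8, 1, 8, 194, 426]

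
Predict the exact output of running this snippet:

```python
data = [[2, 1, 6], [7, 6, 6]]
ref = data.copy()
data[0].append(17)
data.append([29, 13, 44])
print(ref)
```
[[2, 1, 6, 17], [7, 6, 6]]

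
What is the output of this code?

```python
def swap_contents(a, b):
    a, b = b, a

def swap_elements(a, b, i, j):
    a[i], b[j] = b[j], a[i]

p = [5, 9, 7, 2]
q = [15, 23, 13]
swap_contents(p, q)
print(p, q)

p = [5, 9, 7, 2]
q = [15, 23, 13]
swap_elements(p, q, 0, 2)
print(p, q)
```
[5, 9, 7, 2] [15, 23, 13]
[13, 9, 7, 2] [15, 23, 5]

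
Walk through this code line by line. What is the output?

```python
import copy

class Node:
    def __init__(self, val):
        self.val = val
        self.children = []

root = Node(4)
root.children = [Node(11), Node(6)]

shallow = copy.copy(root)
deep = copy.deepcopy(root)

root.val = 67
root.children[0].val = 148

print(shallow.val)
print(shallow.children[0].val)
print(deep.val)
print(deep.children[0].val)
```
4
148
4
11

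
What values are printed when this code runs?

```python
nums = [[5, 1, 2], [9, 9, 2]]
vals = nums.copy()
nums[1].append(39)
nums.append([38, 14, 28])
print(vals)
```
[[5, 1, 2], [9, 9, 2, 39]]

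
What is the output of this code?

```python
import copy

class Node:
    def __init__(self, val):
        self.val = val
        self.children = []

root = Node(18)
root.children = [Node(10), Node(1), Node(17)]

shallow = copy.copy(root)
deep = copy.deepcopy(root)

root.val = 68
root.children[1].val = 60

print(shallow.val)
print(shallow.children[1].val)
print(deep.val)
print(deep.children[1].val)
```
18
60
18
1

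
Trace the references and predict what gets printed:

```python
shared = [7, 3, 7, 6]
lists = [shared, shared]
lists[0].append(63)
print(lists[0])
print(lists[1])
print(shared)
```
[7, 3, 7, 6, 63]
[7, 3, 7, 6, 63]
[7, 3, 7, 6, 63]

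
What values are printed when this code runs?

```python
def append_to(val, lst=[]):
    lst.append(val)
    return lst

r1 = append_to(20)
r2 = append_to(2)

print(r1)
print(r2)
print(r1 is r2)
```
[20, 2]
[20, 2]
True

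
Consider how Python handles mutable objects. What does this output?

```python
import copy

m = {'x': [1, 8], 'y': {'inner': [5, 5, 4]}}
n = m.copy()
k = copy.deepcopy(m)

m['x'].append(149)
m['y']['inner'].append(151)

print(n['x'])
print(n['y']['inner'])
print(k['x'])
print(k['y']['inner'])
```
[1, 8, 149]
[5, 5, 4, 151]
[1, 8]
[5, 5, 4]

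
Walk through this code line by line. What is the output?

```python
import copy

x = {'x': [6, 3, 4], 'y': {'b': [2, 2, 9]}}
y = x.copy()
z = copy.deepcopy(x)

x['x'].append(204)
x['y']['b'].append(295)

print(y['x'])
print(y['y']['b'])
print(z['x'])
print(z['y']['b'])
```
[6, 3, 4, 204]
[2, 2, 9, 295]
[6, 3, 4]
[2, 2, 9]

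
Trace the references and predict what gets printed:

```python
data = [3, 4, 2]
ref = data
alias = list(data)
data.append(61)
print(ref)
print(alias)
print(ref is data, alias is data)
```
[3, 4, 2, 61]
[3, 4, 2]
True False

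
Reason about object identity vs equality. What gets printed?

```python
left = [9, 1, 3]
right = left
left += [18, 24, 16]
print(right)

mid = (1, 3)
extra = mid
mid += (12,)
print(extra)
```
[9, 1, 3, 18, 24, 16]
(1, 3)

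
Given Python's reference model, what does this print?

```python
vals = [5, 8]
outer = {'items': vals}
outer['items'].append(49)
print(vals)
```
[5, 8, 49]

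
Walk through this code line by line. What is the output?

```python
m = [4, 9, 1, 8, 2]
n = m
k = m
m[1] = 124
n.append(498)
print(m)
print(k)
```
[4, 124, 1, 8, 2, 498]
[4, 124, 1, 8, 2, 498]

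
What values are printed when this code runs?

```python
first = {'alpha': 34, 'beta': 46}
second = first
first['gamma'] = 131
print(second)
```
{'alpha': 34, 'beta': 46, 'gamma': 131}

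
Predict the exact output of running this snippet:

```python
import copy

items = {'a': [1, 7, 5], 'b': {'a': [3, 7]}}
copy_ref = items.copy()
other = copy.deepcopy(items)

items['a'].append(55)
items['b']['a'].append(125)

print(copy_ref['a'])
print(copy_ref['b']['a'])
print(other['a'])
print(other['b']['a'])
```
[1, 7, 5, 55]
[3, 7, 125]
[1, 7, 5]
[3, 7]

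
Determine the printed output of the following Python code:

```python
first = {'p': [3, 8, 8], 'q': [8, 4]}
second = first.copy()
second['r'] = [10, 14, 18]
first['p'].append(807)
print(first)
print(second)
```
{'p': [3, 8, 8, 807], 'q': [8, 4]}
{'p': [3, 8, 8, 807], 'q': [8, 4], 'r': [10, 14, 18]}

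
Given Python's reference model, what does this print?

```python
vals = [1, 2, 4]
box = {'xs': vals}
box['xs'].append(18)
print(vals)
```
[1, 2, 4, 18]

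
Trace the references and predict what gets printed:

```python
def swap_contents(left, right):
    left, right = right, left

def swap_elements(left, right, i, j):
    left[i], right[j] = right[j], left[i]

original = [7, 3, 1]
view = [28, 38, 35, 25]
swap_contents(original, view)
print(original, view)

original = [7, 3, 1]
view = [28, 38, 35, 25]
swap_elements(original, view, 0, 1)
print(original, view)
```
[7, 3, 1] [28, 38, 35, 25]
[38, 3, 1] [28, 7, 35, 25]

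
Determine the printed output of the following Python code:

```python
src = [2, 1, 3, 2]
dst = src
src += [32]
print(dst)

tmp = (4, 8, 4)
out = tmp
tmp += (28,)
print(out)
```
[2, 1, 3, 2, 32]
(4, 8, 4)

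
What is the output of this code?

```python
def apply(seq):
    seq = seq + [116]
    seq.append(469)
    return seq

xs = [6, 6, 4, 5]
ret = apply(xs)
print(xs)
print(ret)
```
[6, 6, 4, 5]
[6, 6, 4, 5, 116, 469]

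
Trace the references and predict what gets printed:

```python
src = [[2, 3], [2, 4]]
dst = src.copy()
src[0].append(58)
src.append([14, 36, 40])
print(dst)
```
[[2, 3, 58], [2, 4]]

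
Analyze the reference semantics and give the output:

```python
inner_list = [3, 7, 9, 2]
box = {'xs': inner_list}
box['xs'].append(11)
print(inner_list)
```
[3, 7, 9, 2, 11]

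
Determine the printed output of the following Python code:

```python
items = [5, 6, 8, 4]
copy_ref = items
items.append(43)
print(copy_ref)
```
[5, 6, 8, 4, 43]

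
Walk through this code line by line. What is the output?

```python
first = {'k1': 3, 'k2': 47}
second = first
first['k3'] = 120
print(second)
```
{'k1': 3, 'k2': 47, 'k3': 120}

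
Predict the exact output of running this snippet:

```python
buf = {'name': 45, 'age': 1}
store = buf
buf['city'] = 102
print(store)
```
{'name': 45, 'age': 1, 'city': 102}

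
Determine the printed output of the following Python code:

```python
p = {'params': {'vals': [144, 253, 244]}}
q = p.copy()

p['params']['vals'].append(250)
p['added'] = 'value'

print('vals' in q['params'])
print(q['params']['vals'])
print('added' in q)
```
True
[144, 253, 244, 250]
False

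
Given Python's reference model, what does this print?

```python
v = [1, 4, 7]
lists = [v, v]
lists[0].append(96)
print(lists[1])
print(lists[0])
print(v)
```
[1, 4, 7, 96]
[1, 4, 7, 96]
[1, 4, 7, 96]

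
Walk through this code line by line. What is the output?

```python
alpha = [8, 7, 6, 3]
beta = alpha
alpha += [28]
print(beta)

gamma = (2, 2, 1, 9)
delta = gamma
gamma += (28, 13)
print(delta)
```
[8, 7, 6, 3, 28]
(2, 2, 1, 9)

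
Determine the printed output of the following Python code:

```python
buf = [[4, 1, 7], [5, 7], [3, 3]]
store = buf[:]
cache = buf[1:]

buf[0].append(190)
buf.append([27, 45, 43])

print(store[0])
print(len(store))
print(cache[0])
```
[4, 1, 7, 190]
3
[5, 7]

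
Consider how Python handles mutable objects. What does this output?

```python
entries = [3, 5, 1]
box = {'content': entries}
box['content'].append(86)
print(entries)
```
[3, 5, 1, 86]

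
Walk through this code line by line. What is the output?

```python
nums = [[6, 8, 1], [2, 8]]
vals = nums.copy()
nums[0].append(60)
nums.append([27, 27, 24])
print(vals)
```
[[6, 8, 1, 60], [2, 8]]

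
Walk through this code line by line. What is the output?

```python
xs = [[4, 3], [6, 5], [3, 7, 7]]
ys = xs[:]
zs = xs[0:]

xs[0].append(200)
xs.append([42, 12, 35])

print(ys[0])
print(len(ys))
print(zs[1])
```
[4, 3, 200]
3
[6, 5]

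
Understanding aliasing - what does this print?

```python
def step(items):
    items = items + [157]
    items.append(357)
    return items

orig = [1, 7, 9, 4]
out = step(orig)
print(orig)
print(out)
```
[1, 7, 9, 4]
[1, 7, 9, 4, 157, 357]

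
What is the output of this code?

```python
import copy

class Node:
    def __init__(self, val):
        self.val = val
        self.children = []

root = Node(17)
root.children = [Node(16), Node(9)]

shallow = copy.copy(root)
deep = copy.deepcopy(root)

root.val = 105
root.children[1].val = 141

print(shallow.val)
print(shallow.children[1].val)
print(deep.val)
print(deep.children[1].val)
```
17
141
17
9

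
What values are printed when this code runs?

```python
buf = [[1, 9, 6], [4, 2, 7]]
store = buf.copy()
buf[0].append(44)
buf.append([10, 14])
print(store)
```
[[1, 9, 6, 44], [4, 2, 7]]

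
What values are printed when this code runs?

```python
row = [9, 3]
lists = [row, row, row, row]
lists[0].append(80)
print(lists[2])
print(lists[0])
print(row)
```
[9, 3, 80]
[9, 3, 80]
[9, 3, 80]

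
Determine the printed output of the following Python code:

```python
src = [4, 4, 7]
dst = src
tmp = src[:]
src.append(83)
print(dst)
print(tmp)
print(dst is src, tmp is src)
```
[4, 4, 7, 83]
[4, 4, 7]
True False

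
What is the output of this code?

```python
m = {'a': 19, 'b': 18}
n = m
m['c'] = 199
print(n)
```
{'a': 19, 'b': 18, 'c': 199}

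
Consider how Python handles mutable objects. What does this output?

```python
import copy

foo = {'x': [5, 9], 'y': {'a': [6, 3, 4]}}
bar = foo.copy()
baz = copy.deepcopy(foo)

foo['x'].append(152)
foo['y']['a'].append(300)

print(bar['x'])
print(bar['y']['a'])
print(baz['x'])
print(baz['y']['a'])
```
[5, 9, 152]
[6, 3, 4, 300]
[5, 9]
[6, 3, 4]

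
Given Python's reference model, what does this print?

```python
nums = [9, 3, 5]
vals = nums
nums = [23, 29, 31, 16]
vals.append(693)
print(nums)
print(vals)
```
[23, 29, 31, 16]
[9, 3, 5, 693]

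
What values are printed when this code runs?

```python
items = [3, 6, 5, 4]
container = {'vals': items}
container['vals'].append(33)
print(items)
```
[3, 6, 5, 4, 33]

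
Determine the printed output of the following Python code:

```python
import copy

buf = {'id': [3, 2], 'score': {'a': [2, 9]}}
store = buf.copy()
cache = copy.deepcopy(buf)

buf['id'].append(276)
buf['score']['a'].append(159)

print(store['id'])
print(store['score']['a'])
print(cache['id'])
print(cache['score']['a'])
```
[3, 2, 276]
[2, 9, 159]
[3, 2]
[2, 9]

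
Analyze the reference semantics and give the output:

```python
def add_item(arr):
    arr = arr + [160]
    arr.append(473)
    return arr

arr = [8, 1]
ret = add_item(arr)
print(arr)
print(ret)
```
[8, 1]
[8, 1, 160, 473]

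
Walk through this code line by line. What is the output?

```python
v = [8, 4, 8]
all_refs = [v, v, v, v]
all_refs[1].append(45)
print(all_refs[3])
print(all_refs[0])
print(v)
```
[8, 4, 8, 45]
[8, 4, 8, 45]
[8, 4, 8, 45]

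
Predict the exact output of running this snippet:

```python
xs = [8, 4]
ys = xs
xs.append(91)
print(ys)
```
[8, 4, 91]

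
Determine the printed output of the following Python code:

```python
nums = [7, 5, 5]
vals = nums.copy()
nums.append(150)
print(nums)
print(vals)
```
[7, 5, 5, 150]
[7, 5, 5]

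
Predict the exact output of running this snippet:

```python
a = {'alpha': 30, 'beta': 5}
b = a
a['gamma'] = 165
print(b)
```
{'alpha': 30, 'beta': 5, 'gamma': 165}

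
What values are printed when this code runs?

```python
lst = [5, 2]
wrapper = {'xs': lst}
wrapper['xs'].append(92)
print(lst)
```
[5, 2, 92]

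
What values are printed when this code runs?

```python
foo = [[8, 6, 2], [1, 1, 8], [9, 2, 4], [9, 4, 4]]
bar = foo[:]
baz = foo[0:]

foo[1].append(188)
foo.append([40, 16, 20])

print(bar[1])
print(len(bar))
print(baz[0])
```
[1, 1, 8, 188]
4
[8, 6, 2]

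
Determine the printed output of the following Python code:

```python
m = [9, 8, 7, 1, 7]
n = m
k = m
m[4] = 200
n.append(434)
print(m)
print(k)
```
[9, 8, 7, 1, 200, 434]
[9, 8, 7, 1, 200, 434]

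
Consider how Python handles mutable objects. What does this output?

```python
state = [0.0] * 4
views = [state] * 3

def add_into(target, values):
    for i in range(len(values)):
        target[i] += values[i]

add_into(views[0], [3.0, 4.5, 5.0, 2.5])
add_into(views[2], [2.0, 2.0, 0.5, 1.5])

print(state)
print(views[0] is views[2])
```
[5.0, 6.5, 5.5, 4.0]
True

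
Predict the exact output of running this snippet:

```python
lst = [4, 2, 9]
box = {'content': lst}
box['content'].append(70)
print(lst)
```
[4, 2, 9, 70]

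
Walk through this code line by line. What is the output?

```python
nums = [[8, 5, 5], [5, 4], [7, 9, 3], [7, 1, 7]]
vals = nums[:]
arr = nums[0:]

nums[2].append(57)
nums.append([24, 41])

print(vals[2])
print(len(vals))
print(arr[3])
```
[7, 9, 3, 57]
4
[7, 1, 7]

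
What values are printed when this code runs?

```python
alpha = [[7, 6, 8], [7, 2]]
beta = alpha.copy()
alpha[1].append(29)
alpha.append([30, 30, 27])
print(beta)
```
[[7, 6, 8], [7, 2, 29]]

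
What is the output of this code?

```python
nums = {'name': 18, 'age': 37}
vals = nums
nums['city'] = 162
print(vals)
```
{'name': 18, 'age': 37, 'city': 162}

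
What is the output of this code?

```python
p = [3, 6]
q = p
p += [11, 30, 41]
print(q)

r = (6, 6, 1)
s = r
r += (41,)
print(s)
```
[3, 6, 11, 30, 41]
(6, 6, 1)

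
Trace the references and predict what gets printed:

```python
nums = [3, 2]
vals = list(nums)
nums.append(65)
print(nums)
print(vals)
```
[3, 2, 65]
[3, 2]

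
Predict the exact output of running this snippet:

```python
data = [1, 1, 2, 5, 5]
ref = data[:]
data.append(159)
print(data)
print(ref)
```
[1, 1, 2, 5, 5, 159]
[1, 1, 2, 5, 5]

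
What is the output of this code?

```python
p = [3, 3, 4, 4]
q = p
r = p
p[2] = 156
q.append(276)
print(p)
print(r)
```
[3, 3, 156, 4, 276]
[3, 3, 156, 4, 276]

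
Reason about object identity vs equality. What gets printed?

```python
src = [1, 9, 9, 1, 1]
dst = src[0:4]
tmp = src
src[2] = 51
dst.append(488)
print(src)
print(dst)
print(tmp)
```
[1, 9, 51, 1, 1]
[1, 9, 9, 1, 488]
[1, 9, 51, 1, 1]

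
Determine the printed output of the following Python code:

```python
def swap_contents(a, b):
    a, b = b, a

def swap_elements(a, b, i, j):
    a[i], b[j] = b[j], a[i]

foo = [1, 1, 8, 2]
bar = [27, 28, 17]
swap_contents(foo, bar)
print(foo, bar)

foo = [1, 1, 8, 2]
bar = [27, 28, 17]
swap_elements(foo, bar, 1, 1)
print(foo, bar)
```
[1, 1, 8, 2] [27, 28, 17]
[1, 28, 8, 2] [27, 1, 17]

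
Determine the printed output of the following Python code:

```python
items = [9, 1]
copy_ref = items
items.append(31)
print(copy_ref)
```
[9, 1, 31]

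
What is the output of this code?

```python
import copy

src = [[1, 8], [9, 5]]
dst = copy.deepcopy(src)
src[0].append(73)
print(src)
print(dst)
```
[[1, 8, 73], [9, 5]]
[[1, 8], [9, 5]]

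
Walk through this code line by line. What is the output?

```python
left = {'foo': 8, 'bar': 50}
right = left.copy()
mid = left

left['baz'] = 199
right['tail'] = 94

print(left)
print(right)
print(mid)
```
{'foo': 8, 'bar': 50, 'baz': 199}
{'foo': 8, 'bar': 50, 'tail': 94}
{'foo': 8, 'bar': 50, 'baz': 199}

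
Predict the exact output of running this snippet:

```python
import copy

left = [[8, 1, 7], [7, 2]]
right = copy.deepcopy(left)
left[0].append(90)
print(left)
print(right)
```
[[8, 1, 7, 90], [7, 2]]
[[8, 1, 7], [7, 2]]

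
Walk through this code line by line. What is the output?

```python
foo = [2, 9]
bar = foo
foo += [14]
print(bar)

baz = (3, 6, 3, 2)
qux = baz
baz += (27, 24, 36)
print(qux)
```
[2, 9, 14]
(3, 6, 3, 2)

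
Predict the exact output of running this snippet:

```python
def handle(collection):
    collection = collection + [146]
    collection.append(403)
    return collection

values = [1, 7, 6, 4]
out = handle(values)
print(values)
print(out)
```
[1, 7, 6, 4]
[1, 7, 6, 4, 146, 403]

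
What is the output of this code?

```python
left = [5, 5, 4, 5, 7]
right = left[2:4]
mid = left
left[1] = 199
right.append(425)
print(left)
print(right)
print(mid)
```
[5, 199, 4, 5, 7]
[4, 5, 425]
[5, 199, 4, 5, 7]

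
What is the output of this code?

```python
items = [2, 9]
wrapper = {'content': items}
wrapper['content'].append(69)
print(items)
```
[2, 9, 69]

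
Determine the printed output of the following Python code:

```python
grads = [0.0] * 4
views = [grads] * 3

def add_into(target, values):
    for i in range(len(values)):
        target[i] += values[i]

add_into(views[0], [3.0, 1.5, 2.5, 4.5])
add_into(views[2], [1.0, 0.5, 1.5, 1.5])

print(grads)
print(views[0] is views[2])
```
[4.0, 2.0, 4.0, 6.0]
True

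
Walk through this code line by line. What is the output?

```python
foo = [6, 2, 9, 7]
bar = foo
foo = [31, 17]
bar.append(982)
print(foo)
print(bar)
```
[31, 17]
[6, 2, 9, 7, 982]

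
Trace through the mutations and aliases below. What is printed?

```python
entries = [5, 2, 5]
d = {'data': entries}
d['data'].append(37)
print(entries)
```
[5, 2, 5, 37]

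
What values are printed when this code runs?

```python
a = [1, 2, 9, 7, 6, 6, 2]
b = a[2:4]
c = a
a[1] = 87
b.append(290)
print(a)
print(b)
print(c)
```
[1, 87, 9, 7, 6, 6, 2]
[9, 7, 290]
[1, 87, 9, 7, 6, 6, 2]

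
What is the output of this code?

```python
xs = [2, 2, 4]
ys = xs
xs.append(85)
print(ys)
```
[2, 2, 4, 85]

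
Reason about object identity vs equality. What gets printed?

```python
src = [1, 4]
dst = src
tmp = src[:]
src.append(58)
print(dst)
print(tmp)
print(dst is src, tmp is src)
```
[1, 4, 58]
[1, 4]
True False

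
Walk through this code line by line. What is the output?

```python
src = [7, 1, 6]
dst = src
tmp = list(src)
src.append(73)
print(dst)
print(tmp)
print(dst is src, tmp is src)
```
[7, 1, 6, 73]
[7, 1, 6]
True False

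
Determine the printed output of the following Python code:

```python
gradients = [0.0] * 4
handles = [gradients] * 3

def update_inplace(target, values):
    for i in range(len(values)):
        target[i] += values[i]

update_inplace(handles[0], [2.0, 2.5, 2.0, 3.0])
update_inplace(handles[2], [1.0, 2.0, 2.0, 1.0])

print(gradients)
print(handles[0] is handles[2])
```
[3.0, 4.5, 4.0, 4.0]
True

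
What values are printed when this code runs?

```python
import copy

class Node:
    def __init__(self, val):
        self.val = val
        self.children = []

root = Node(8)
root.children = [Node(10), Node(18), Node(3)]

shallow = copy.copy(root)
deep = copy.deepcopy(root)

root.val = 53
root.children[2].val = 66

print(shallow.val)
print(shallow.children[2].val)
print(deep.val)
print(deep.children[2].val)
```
8
66
8
3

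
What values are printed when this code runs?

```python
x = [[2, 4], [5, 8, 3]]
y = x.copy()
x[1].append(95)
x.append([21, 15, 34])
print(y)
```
[[2, 4], [5, 8, 3, 95]]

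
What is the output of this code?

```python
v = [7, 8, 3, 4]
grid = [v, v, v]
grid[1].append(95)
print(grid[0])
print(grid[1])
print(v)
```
[7, 8, 3, 4, 95]
[7, 8, 3, 4, 95]
[7, 8, 3, 4, 95]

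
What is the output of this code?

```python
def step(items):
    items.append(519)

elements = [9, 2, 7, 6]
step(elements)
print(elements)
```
[9, 2, 7, 6, 519]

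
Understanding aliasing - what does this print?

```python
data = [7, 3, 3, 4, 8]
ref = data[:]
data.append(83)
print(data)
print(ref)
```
[7, 3, 3, 4, 8, 83]
[7, 3, 3, 4, 8]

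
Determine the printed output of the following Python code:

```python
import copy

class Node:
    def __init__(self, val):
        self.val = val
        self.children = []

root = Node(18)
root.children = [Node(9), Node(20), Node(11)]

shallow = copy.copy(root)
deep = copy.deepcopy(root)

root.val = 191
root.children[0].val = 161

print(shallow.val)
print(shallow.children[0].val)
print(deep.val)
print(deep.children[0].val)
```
18
161
18
9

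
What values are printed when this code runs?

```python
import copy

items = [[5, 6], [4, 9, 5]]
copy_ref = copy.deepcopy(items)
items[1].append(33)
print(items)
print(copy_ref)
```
[[5, 6], [4, 9, 5, 33]]
[[5, 6], [4, 9, 5]]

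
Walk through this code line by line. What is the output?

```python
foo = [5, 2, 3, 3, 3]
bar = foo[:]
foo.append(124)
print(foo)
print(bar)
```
[5, 2, 3, 3, 3, 124]
[5, 2, 3, 3, 3]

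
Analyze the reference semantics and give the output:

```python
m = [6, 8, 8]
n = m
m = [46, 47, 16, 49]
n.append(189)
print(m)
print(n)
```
[46, 47, 16, 49]
[6, 8, 8, 189]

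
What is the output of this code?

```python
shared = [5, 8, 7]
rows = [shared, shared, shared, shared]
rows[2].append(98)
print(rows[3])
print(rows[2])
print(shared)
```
[5, 8, 7, 98]
[5, 8, 7, 98]
[5, 8, 7, 98]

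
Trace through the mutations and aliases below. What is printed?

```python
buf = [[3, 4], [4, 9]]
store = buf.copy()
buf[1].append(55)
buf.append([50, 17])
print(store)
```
[[3, 4], [4, 9, 55]]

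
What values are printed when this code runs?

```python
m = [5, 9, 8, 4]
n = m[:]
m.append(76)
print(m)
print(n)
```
[5, 9, 8, 4, 76]
[5, 9, 8, 4]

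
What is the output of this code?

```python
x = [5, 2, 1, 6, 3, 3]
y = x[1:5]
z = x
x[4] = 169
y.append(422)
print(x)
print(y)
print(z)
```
[5, 2, 1, 6, 169, 3]
[2, 1, 6, 3, 422]
[5, 2, 1, 6, 169, 3]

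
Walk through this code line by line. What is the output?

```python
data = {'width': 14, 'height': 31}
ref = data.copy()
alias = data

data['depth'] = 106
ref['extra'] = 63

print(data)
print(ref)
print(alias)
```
{'width': 14, 'height': 31, 'depth': 106}
{'width': 14, 'height': 31, 'extra': 63}
{'width': 14, 'height': 31, 'depth': 106}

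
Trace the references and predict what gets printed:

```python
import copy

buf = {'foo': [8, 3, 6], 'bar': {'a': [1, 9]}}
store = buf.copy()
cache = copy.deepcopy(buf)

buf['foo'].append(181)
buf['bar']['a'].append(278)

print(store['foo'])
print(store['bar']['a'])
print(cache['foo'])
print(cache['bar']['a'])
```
[8, 3, 6, 181]
[1, 9, 278]
[8, 3, 6]
[1, 9]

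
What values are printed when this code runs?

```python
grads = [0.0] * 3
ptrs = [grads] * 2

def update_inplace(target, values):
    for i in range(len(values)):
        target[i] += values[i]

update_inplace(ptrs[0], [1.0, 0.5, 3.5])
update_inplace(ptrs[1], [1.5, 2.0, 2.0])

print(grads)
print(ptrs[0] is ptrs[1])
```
[2.5, 2.5, 5.5]
True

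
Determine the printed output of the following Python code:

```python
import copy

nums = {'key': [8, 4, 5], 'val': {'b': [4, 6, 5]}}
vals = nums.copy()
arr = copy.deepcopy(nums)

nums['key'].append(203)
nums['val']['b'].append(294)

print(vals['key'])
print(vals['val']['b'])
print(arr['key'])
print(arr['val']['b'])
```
[8, 4, 5, 203]
[4, 6, 5, 294]
[8, 4, 5]
[4, 6, 5]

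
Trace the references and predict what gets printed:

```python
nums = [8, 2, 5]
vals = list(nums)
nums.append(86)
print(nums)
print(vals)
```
[8, 2, 5, 86]
[8, 2, 5]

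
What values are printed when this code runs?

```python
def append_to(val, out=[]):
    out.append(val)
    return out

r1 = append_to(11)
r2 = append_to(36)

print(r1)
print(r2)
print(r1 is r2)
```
[11, 36]
[11, 36]
True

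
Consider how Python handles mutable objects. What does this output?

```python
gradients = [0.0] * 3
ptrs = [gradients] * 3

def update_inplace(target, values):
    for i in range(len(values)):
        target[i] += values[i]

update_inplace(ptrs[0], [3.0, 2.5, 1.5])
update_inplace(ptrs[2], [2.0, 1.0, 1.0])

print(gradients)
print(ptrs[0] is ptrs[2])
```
[5.0, 3.5, 2.5]
True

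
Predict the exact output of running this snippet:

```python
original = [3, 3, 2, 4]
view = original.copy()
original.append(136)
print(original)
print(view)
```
[3, 3, 2, 4, 136]
[3, 3, 2, 4]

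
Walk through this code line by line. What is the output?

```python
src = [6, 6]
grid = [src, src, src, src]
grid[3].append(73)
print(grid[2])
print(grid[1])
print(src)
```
[6, 6, 73]
[6, 6, 73]
[6, 6, 73]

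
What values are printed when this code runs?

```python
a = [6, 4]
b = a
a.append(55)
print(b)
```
[6, 4, 55]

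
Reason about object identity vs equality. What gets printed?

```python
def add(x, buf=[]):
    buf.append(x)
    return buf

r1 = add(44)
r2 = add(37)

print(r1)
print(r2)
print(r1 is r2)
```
[44, 37]
[44, 37]
True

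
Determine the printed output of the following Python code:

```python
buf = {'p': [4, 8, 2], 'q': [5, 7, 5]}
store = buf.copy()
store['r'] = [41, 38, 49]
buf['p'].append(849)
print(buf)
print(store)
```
{'p': [4, 8, 2, 849], 'q': [5, 7, 5]}
{'p': [4, 8, 2, 849], 'q': [5, 7, 5], 'r': [41, 38, 49]}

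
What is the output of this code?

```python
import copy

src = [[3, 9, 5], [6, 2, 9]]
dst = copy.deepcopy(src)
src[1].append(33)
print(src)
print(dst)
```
[[3, 9, 5], [6, 2, 9, 33]]
[[3, 9, 5], [6, 2, 9]]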